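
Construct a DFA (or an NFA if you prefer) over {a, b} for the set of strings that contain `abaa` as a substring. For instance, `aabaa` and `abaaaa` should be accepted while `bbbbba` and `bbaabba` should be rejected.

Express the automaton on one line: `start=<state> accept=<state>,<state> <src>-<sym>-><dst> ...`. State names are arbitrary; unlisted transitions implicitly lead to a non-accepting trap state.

Track how much of `abaa` has been matched so far: state s0 is no progress, s4 is the absorbing accept state reached once `abaa` has occurred. Intermediate states record partial matches; on a mismatch, fall back to the longest reusable overlap.
With 5 states:
        a   b  
>  s0   s1  s0 
   s1   s1  s2 
   s2   s3  s0 
   s3   s4  s2 
 * s4   s4  s4 
(> = start, * = accepting)

start=s0 accept=s4 s0-a->s1 s0-b->s0 s1-a->s1 s1-b->s2 s2-a->s3 s2-b->s0 s3-a->s4 s3-b->s2 s4-a->s4 s4-b->s4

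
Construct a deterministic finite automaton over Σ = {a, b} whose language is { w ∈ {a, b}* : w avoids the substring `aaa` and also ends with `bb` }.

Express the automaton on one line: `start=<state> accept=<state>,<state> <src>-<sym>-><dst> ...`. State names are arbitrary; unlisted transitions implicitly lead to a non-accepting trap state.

Handle the two conditions separately and then intersect. One (4 states) tracks partial matches of the forbidden pattern `aaa`; the other (3 states) tracks how much of the suffix `bb` has currently been matched. Each combined state is a pair, one component from each; accept when both components accept. After merging equivalent states the machine shrinks.
With 6 states:
        a   b  
>  S0   S1  S2 
   S1   S3  S2 
   S2   S1  S4 
   S3   S5  S2 
 * S4   S1  S4 
   S5   S5  S5 
(> = start, * = accepting)

start=S0 accept=S4 S0-a->S1 S0-b->S2 S1-a->S3 S1-b->S2 S2-a->S1 S2-b->S4 S3-a->S5 S3-b->S2 S4-a->S1 S4-b->S4 S5-a->S5 S5-b->S5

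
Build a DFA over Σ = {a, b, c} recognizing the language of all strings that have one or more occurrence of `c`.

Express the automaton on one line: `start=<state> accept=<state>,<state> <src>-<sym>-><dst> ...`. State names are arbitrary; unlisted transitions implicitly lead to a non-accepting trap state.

Count `c`s, saturating at 2: state s0 means no `c` yet, s1 means one `c` seen, s2 means more than one. Each `c` increments (capped at s2); other symbols loop. Accept from {s1, s2}.
        a   b   c  
>  s0   s0  s0  s1 
 * s1   s1  s1  s2 
 * s2   s2  s2  s2 
(> = start, * = accepting)

start=s0 accept=s1,s2 s0-a->s0 s0-b->s0 s0-c->s1 s1-a->s1 s1-b->s1 s1-c->s2 s2-a->s2 s2-b->s2 s2-c->s2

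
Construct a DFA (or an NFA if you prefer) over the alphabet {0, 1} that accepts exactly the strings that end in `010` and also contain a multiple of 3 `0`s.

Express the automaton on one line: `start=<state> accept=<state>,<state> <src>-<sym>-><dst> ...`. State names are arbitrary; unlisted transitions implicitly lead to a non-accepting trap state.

Handle the two conditions separately and then intersect. One (4 states) tracks how much of the suffix `010` has currently been matched; the other (3 states) tracks the count of `0`s modulo 3. Each combined state is a pair, one component from each; accept when both components accept. After merging equivalent states the machine shrinks.
6 states suffice.
        0   1  
>  s0   s1  s0 
   s1   s2  s1 
   s2   s0  s3 
   s3   s4  s5 
 * s4   s1  s0 
   s5   s0  s5 
(> = start, * = accepting)

start=s0 accept=s4 s0-0->s1 s0-1->s0 s1-0->s2 s1-1->s1 s2-0->s0 s2-1->s3 s3-0->s4 s3-1->s5 s4-0->s1 s4-1->s0 s5-0->s0 s5-1->s5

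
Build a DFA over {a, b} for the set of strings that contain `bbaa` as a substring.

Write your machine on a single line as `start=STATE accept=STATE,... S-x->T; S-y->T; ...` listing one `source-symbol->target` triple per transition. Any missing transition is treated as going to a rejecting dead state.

start=S0; accept=S4; S0-a->S0; S0-b->S1; S1-a->S0; S1-b->S2; S2-a->S3; S2-b->S2; S3-a->S4; S3-b->S1; S4-a->S4; S4-b->S4

States S0..S3 record the length of the longest prefix of `bbaa` that matches the current input suffix. Reaching S4 means `bbaa` has been seen, and we stay there forever. Accept from S4.
5 states suffice.
        a   b  
>  S0   S0  S1 
   S1   S0  S2 
   S2   S3  S2 
   S3   S4  S1 
 * S4   S4  S4 
(> = start, * = accepting)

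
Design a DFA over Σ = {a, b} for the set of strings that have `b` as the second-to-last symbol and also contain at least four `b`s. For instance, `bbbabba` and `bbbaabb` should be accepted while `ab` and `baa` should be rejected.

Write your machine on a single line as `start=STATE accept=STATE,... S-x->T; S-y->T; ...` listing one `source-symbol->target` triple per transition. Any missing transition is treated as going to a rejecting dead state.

Run two small machines in parallel and take their product. The first has 7 states tracking the last 2 symbols read; the second has 6 states tracking the count of `b`s, saturating at 5. A product state is a pair (one from each), accepting exactly when both do. After merging equivalent states the machine shrinks.
An 8-state machine:
        a   b  
>  q0   q0  q1 
   q1   q1  q2 
   q2   q2  q3 
   q3   q4  q5 
   q4   q4  q6 
 * q5   q7  q5 
   q6   q7  q5 
 * q7   q4  q6 
(> = start, * = accepting)

start=q0; accept=q5,q7; q0-a->q0; q0-b->q1; q1-a->q1; q1-b->q2; q2-a->q2; q2-b->q3; q3-a->q4; q3-b->q5; q4-a->q4; q4-b->q6; q5-a->q7; q5-b->q5; q6-a->q7; q6-b->q5; q7-a->q4; q7-b->q6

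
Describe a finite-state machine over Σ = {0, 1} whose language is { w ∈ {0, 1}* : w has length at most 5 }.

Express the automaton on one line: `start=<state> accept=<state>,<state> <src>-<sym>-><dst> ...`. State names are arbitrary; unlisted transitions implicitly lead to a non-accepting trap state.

Count input length up to 6: every symbol moves from q0 toward q6, which means 'more than 5' and absorbs. Accept from {q0, q1, q2, q3, q4, q5}.
7 states suffice.
        0   1  
>* q0   q1  q1 
 * q1   q2  q2 
 * q2   q3  q3 
 * q3   q4  q4 
 * q4   q5  q5 
 * q5   q6  q6 
   q6   q6  q6 
(> = start, * = accepting)

start=q0 accept=q0,q1,q2,q3,q4,q5 q0-0->q1 q0-1->q1 q1-0->q2 q1-1->q2 q2-0->q3 q2-1->q3 q3-0->q4 q3-1->q4 q4-0->q5 q4-1->q5 q5-0->q6 q5-1->q6 q6-0->q6 q6-1->q6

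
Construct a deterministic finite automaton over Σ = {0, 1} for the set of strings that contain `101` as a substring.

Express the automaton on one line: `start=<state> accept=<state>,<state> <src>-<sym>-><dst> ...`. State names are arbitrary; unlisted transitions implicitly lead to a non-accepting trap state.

Track how much of `101` has been matched so far: state A is no progress, D is the absorbing accept state reached once `101` has occurred. Intermediate states record partial matches; on a mismatch, fall back to the longest reusable overlap.
4 states suffice.
       0  1 
>  A   A  B 
   B   C  B 
   C   A  D 
 * D   D  D 
(> = start, * = accepting)

start=A accept=D A-0->A A-1->B B-0->C B-1->B C-0->A C-1->D D-0->D D-1->D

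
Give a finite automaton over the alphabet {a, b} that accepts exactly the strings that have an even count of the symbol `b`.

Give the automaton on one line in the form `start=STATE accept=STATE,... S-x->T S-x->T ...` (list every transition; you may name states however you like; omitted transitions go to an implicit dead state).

start=q0 accept=q0 q0-a->q0 q0-b->q1 q1-a->q1 q1-b->q0

Keep the running count of `b`s modulo 2: each `b` advances along the cycle q0 → q1 → q0 while other symbols loop. Accept at q0.
        a   b  
>* q0   q0  q1 
   q1   q1  q0 
(> = start, * = accepting)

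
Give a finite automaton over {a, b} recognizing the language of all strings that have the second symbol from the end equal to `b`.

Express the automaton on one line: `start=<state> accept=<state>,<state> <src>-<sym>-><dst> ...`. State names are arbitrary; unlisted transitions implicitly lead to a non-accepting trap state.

A DFA must remember the last 2 symbols (since which symbol is second-to-last isn't known until the input ends). Use one state per possible window of the last ≤2 symbols; accept from those whose window starts with `b`.
7 states suffice.
        a   b  
>  s0   s1  s2 
   s1   s3  s4 
   s2   s5  s6 
   s3   s3  s4 
   s4   s5  s6 
 * s5   s3  s4 
 * s6   s5  s6 
(> = start, * = accepting)

start=s0 accept=s5,s6 s0-a->s1 s0-b->s2 s1-a->s3 s1-b->s4 s2-a->s5 s2-b->s6 s3-a->s3 s3-b->s4 s4-a->s5 s4-b->s6 s5-a->s3 s5-b->s4 s6-a->s5 s6-b->s6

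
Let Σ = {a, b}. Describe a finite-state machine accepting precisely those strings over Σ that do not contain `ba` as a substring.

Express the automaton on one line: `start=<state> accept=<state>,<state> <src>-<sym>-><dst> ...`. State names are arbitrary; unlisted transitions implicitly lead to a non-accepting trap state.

This is the complement of 'contains `ba`'. Use the same substring-matching states — s0 through s2 holding how much of `ba` has just been matched — but flip the accepting set: everything except the trap s2 accepts.
        a   b  
>* s0   s0  s1 
 * s1   s2  s1 
   s2   s2  s2 
(> = start, * = accepting)

start=s0 accept=s0,s1 s0-a->s0 s0-b->s1 s1-a->s2 s1-b->s1 s2-a->s2 s2-b->s2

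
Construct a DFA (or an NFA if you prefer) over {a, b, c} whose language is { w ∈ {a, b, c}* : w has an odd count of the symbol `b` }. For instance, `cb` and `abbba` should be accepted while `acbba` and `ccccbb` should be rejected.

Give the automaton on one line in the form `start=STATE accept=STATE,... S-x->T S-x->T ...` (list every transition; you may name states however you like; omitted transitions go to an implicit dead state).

The only thing that matters is how many `b`s have appeared, reduced mod 2. Use one state per residue: s0 for 0, …, s1 for 1. Reading `b` moves to the next residue; anything else stays put. s1 is accepting.
        a   b   c  
>  s0   s0  s1  s0 
 * s1   s1  s0  s1 
(> = start, * = accepting)

start=s0 accept=s1 s0-a->s0 s0-b->s1 s0-c->s0 s1-a->s1 s1-b->s0 s1-c->s1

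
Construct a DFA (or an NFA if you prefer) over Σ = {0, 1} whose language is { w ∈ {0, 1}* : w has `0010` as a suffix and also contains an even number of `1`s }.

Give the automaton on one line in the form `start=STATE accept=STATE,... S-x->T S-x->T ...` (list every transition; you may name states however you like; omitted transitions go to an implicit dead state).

start=A accept=F A-0->A A-1->B B-0->C B-1->A C-0->D C-1->A D-0->D D-1->E E-0->F E-1->B F-0->A F-1->B

Run two small machines in parallel and take their product. The first has 5 states tracking how much of the suffix `0010` has currently been matched; the second has 2 states tracking the count of `1`s modulo 2. A product state is a pair (one from each), accepting exactly when both do. After merging equivalent states the machine shrinks.
       0  1 
>  A   A  B 
   B   C  A 
   C   D  A 
   D   D  E 
   E   F  B 
 * F   A  B 
(> = start, * = accepting)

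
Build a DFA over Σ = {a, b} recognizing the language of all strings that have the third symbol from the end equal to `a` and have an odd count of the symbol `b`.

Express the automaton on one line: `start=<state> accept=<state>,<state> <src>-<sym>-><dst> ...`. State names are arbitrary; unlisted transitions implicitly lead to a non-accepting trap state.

Build one automaton per condition and run them in lockstep. One (15 states) tracks the last 3 symbols read; the other (2 states) tracks the count of `b`s modulo 2. Each combined state is a pair, one component from each; accept when both components accept.
23 states suffice.
          a    b  
>  s0     s1   s2 
   s1     s3   s4 
   s2     s5   s6 
   s3     s7   s8 
   s4     s9  s10 
   s5    s11  s12 
   s6    s13  s14 
   s7     s7   s8 
 * s8     s9  s10 
 * s9    s11  s12 
   s10   s13  s14 
   s11   s15  s16 
   s12   s17  s18 
   s13   s19  s20 
   s14   s21  s22 
 * s15   s15  s16 
   s16   s17  s18 
   s17   s19  s20 
 * s18   s21  s22 
   s19    s7   s8 
   s20    s9  s10 
   s21   s11  s12 
   s22   s13  s14 
(> = start, * = accepting)

start=s0 accept=s8,s9,s15,s18 s0-a->s1 s0-b->s2 s1-a->s3 s1-b->s4 s2-a->s5 s2-b->s6 s3-a->s7 s3-b->s8 s4-a->s9 s4-b->s10 s5-a->s11 s5-b->s12 s6-a->s13 s6-b->s14 s7-a->s7 s7-b->s8 s8-a->s9 s8-b->s10 s9-a->s11 s9-b->s12 s10-a->s13 s10-b->s14 s11-a->s15 s11-b->s16 s12-a->s17 s12-b->s18 s13-a->s19 s13-b->s20 s14-a->s21 s14-b->s22 s15-a->s15 s15-b->s16 s16-a->s17 s16-b->s18 s17-a->s19 s17-b->s20 s18-a->s21 s18-b->s22 s19-a->s7 s19-b->s8 s20-a->s9 s20-b->s10 s21-a->s11 s21-b->s12 s22-a->s13 s22-b->s14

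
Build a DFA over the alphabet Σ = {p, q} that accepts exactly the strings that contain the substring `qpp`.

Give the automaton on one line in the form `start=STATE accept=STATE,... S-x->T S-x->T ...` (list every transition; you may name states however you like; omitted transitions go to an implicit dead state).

start=s0 accept=s3 s0-p->s0 s0-q->s1 s1-p->s2 s1-q->s1 s2-p->s3 s2-q->s1 s3-p->s3 s3-q->s3

States s0..s2 record the length of the longest prefix of `qpp` that matches the current input suffix. Reaching s3 means `qpp` has been seen, and we stay there forever. Accept from s3.
4 states suffice.
        p   q  
>  s0   s0  s1 
   s1   s2  s1 
   s2   s3  s1 
 * s3   s3  s3 
(> = start, * = accepting)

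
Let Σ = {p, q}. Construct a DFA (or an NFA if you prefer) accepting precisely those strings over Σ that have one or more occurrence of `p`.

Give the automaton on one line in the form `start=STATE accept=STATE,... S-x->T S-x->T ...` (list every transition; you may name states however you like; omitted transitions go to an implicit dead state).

Only the number of `p`s matters, and only up to 2. Make a chain s0 → s1 → s2 advanced by each `p` (with s2 absorbing); every other symbol self-loops. The accepting set is {s1, s2}.
3 states suffice.
        p   q  
>  s0   s1  s0 
 * s1   s2  s1 
 * s2   s2  s2 
(> = start, * = accepting)

start=s0 accept=s1,s2 s0-p->s1 s0-q->s0 s1-p->s2 s1-q->s1 s2-p->s2 s2-q->s2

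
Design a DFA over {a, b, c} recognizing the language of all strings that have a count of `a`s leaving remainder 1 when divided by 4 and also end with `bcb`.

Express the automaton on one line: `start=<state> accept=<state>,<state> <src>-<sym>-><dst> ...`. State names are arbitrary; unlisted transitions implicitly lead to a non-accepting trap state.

Handle the two conditions separately and then intersect. One (4 states) tracks the count of `a`s modulo 4; the other (4 states) tracks how much of the suffix `bcb` has currently been matched. Each combined state is a pair, one component from each; accept when both components accept.
A 16-state machine:
          a    b    c  
>  q0     q1   q2   q0 
   q1     q3   q4   q1 
   q2     q1   q2   q5 
   q3     q6   q7   q3 
   q4     q3   q4   q8 
   q5     q1   q9   q0 
   q6     q0  q10   q6 
   q7     q6   q7  q11 
   q8     q3  q12   q1 
   q9     q1   q2   q5 
   q10    q0  q10  q13 
   q11    q6  q14   q3 
 * q12    q3   q4   q8 
   q13    q0  q15   q6 
   q14    q6   q7  q11 
   q15    q0  q10  q13 
(> = start, * = accepting)

start=q0 accept=q12 q0-a->q1 q0-b->q2 q0-c->q0 q1-a->q3 q1-b->q4 q1-c->q1 q2-a->q1 q2-b->q2 q2-c->q5 q3-a->q6 q3-b->q7 q3-c->q3 q4-a->q3 q4-b->q4 q4-c->q8 q5-a->q1 q5-b->q9 q5-c->q0 q6-a->q0 q6-b->q10 q6-c->q6 q7-a->q6 q7-b->q7 q7-c->q11 q8-a->q3 q8-b->q12 q8-c->q1 q9-a->q1 q9-b->q2 q9-c->q5 q10-a->q0 q10-b->q10 q10-c->q13 q11-a->q6 q11-b->q14 q11-c->q3 q12-a->q3 q12-b->q4 q12-c->q8 q13-a->q0 q13-b->q15 q13-c->q6 q14-a->q6 q14-b->q7 q14-c->q11 q15-a->q0 q15-b->q10 q15-c->q13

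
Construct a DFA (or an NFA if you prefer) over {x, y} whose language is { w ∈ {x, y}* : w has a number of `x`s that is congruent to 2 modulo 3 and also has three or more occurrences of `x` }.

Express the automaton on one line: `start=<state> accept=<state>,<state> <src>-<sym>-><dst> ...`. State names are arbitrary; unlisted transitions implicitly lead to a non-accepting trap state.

Run two small machines in parallel and take their product. One (3 states) tracks the count of `x`s modulo 3; the other (5 states) tracks the count of `x`s, saturating at 4. Each combined state is a pair, one component from each; accept when both components accept. Equivalent product states are then merged.
With 6 states:
        x   y  
>  q0   q1  q0 
   q1   q2  q1 
   q2   q3  q2 
   q3   q4  q3 
   q4   q5  q4 
 * q5   q3  q5 
(> = start, * = accepting)

start=q0 accept=q5 q0-x->q1 q0-y->q0 q1-x->q2 q1-y->q1 q2-x->q3 q2-y->q2 q3-x->q4 q3-y->q3 q4-x->q5 q4-y->q4 q5-x->q3 q5-y->q5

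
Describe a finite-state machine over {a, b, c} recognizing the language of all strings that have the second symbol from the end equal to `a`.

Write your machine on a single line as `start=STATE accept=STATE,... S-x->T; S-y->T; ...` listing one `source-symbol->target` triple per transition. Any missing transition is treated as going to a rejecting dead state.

start=q0; accept=q4,q5,q6; q0-a->q1; q0-b->q2; q0-c->q3; q1-a->q4; q1-b->q5; q1-c->q6; q2-a->q7; q2-b->q8; q2-c->q9; q3-a->q10; q3-b->q11; q3-c->q12; q4-a->q4; q4-b->q5; q4-c->q6; q5-a->q7; q5-b->q8; q5-c->q9; q6-a->q10; q6-b->q11; q6-c->q12; q7-a->q4; q7-b->q5; q7-c->q6; q8-a->q7; q8-b->q8; q8-c->q9; q9-a->q10; q9-b->q11; q9-c->q12; q10-a->q4; q10-b->q5; q10-c->q6; q11-a->q7; q11-b->q8; q11-c->q9; q12-a->q10; q12-b->q11; q12-c->q12

A DFA must remember the last 2 symbols (since which symbol is second-to-last isn't known until the input ends). Use one state per possible window of the last ≤2 symbols; accept from those whose window starts with `a`.
13 states suffice.
          a    b    c  
>  q0     q1   q2   q3 
   q1     q4   q5   q6 
   q2     q7   q8   q9 
   q3    q10  q11  q12 
 * q4     q4   q5   q6 
 * q5     q7   q8   q9 
 * q6    q10  q11  q12 
   q7     q4   q5   q6 
   q8     q7   q8   q9 
   q9    q10  q11  q12 
   q10    q4   q5   q6 
   q11    q7   q8   q9 
   q12   q10  q11  q12 
(> = start, * = accepting)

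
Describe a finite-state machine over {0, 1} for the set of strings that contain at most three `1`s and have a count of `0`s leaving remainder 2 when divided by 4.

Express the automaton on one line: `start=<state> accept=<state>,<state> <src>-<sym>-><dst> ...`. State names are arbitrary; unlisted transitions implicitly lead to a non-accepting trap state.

Run two small machines in parallel and take their product. The first has 5 states tracking the count of `1`s, saturating at 4; the second has 4 states tracking the count of `0`s modulo 4. A product state is a pair (one from each), accepting exactly when both do.
A 20-state machine:
       0  1 
>  A   B  C 
   B   D  E 
   C   E  F 
 * D   G  H 
   E   H  I 
   F   I  J 
   G   A  K 
 * H   K  L 
   I   L  M 
   J   M  N 
   K   C  O 
 * L   O  P 
   M   P  Q 
   N   Q  N 
   O   F  R 
 * P   R  S 
   Q   S  Q 
   R   J  T 
   S   T  S 
   T   N  T 
(> = start, * = accepting)

start=A accept=D,H,L,P A-0->B A-1->C B-0->D B-1->E C-0->E C-1->F D-0->G D-1->H E-0->H E-1->I F-0->I F-1->J G-0->A G-1->K H-0->K H-1->L I-0->L I-1->M J-0->M J-1->N K-0->C K-1->O L-0->O L-1->P M-0->P M-1->Q N-0->Q N-1->N O-0->F O-1->R P-0->R P-1->S Q-0->S Q-1->Q R-0->J R-1->T S-0->T S-1->S T-0->N T-1->T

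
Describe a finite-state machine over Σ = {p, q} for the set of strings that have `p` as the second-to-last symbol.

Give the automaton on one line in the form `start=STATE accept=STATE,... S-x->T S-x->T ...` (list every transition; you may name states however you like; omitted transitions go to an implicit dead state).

A DFA must remember the last 2 symbols (since which symbol is second-to-last isn't known until the input ends). Use one state per possible window of the last ≤2 symbols; accept from those whose window starts with `p`.
       p  q 
>  A   B  C 
   B   D  E 
   C   F  G 
 * D   D  E 
 * E   F  G 
   F   D  E 
   G   F  G 
(> = start, * = accepting)

start=A accept=D,E A-p->B A-q->C B-p->D B-q->E C-p->F C-q->G D-p->D D-q->E E-p->F E-q->G F-p->D F-q->E G-p->F G-q->G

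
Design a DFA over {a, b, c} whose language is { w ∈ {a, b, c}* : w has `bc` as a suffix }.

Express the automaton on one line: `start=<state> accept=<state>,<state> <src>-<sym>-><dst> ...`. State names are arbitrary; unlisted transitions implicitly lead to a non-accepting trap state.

start=q0 accept=q2 q0-a->q0 q0-b->q1 q0-c->q0 q1-a->q0 q1-b->q1 q1-c->q2 q2-a->q0 q2-b->q1 q2-c->q0

Remember how much of `bc` the current input suffix matches. State q0 means no match yet; q1 means the last symbol is `b`; q2 means the last 2 symbols are `bc`. Only q2 accepts. On a mismatch, fall back to the longest proper suffix that is still a prefix of `bc`.
A 3-state machine:
        a   b   c  
>  q0   q0  q1  q0 
   q1   q0  q1  q2 
 * q2   q0  q1  q0 
(> = start, * = accepting)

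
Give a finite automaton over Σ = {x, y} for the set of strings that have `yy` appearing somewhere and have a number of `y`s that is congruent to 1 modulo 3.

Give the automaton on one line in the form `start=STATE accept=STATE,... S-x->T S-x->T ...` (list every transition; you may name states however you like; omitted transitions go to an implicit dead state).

start=q0 accept=q7 q0-x->q0 q0-y->q1 q1-x->q2 q1-y->q3 q2-x->q2 q2-y->q4 q3-x->q3 q3-y->q5 q4-x->q6 q4-y->q5 q5-x->q5 q5-y->q7 q6-x->q6 q6-y->q8 q7-x->q7 q7-y->q3 q8-x->q0 q8-y->q7

Handle the two conditions separately and then intersect. One (3 states) tracks whether and how much of `yy` has been seen; the other (3 states) tracks the count of `y`s modulo 3. Each combined state is a pair, one component from each; accept when both components accept.
9 states suffice.
        x   y  
>  q0   q0  q1 
   q1   q2  q3 
   q2   q2  q4 
   q3   q3  q5 
   q4   q6  q5 
   q5   q5  q7 
   q6   q6  q8 
 * q7   q7  q3 
   q8   q0  q7 
(> = start, * = accepting)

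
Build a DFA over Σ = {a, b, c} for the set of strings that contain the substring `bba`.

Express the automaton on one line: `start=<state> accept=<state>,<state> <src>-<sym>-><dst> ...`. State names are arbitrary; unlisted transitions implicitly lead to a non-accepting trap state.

States s0..s2 record the length of the longest prefix of `bba` that matches the current input suffix. Reaching s3 means `bba` has been seen, and we stay there forever. Accept from s3.
With 4 states:
        a   b   c  
>  s0   s0  s1  s0 
   s1   s0  s2  s0 
   s2   s3  s2  s0 
 * s3   s3  s3  s3 
(> = start, * = accepting)

start=s0 accept=s3 s0-a->s0 s0-b->s1 s0-c->s0 s1-a->s0 s1-b->s2 s1-c->s0 s2-a->s3 s2-b->s2 s2-c->s0 s3-a->s3 s3-b->s3 s3-c->s3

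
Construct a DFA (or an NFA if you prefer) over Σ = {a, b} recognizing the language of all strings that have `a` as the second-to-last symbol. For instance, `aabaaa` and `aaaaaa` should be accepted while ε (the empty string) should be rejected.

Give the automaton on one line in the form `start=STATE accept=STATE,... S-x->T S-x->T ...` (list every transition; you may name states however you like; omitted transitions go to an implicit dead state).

Because acceptance depends on a position counted from the end, the machine has to buffer the most recent 2 symbols. Make each state the string of the last up-to-2 symbols read; on input `x` shift the window left and append `x`. Accept when the buffered window has length 2 and begins with `a`.
7 states suffice.
        a   b  
>  s0   s1  s2 
   s1   s3  s4 
   s2   s5  s6 
 * s3   s3  s4 
 * s4   s5  s6 
   s5   s3  s4 
   s6   s5  s6 
(> = start, * = accepting)

start=s0 accept=s3,s4 s0-a->s1 s0-b->s2 s1-a->s3 s1-b->s4 s2-a->s5 s2-b->s6 s3-a->s3 s3-b->s4 s4-a->s5 s4-b->s6 s5-a->s3 s5-b->s4 s6-a->s5 s6-b->s6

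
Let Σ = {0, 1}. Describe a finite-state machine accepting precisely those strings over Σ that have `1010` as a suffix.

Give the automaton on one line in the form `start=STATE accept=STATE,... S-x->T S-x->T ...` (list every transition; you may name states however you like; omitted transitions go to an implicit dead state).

start=A accept=E A-0->A A-1->B B-0->C B-1->B C-0->A C-1->D D-0->E D-1->B E-0->A E-1->D

Remember how much of `1010` the current input suffix matches. State A means no match yet; B means the last symbol is `1`; C means the last 2 symbols are `10`; D means the last 3 symbols are `101`; E means the last 4 symbols are `1010`. Only E accepts. On a mismatch, fall back to the longest proper suffix that is still a prefix of `1010`.
       0  1 
>  A   A  B 
   B   C  B 
   C   A  D 
   D   E  B 
 * E   A  D 
(> = start, * = accepting)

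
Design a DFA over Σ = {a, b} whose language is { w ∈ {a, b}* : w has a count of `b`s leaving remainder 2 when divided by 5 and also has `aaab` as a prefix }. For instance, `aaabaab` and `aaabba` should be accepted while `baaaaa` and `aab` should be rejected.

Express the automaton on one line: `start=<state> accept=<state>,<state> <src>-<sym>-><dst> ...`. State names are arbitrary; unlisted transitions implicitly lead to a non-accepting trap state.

start=q0 accept=q6 q0-a->q1 q0-b->q2 q1-a->q3 q1-b->q2 q2-a->q2 q2-b->q2 q3-a->q4 q3-b->q2 q4-a->q2 q4-b->q5 q5-a->q5 q5-b->q6 q6-a->q6 q6-b->q7 q7-a->q7 q7-b->q8 q8-a->q8 q8-b->q9 q9-a->q9 q9-b->q5

Handle the two conditions separately and then intersect. One (5 states) tracks the count of `b`s modulo 5; the other (6 states) tracks whether the input so far still matches the prefix `aaab`. Each combined state is a pair, one component from each; accept when both components accept. Equivalent product states are then merged.
        a   b  
>  q0   q1  q2 
   q1   q3  q2 
   q2   q2  q2 
   q3   q4  q2 
   q4   q2  q5 
   q5   q5  q6 
 * q6   q6  q7 
   q7   q7  q8 
   q8   q8  q9 
   q9   q9  q5 
(> = start, * = accepting)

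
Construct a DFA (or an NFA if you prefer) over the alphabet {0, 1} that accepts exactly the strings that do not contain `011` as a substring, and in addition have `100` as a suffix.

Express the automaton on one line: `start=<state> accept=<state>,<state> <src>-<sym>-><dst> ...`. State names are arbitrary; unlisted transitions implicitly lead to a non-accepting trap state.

start=s0 accept=s6 s0-0->s1 s0-1->s2 s1-0->s1 s1-1->s3 s2-0->s4 s2-1->s2 s3-0->s4 s3-1->s5 s4-0->s6 s4-1->s3 s5-0->s7 s5-1->s5 s6-0->s1 s6-1->s3 s7-0->s8 s7-1->s5 s8-0->s9 s8-1->s5 s9-0->s9 s9-1->s5

Run two small machines in parallel and take their product. One (4 states) tracks partial matches of the forbidden pattern `011`; the other (4 states) tracks how much of the suffix `100` has currently been matched. Each combined state is a pair, one component from each; accept when both components accept.
        0   1  
>  s0   s1  s2 
   s1   s1  s3 
   s2   s4  s2 
   s3   s4  s5 
   s4   s6  s3 
   s5   s7  s5 
 * s6   s1  s3 
   s7   s8  s5 
   s8   s9  s5 
   s9   s9  s5 
(> = start, * = accepting)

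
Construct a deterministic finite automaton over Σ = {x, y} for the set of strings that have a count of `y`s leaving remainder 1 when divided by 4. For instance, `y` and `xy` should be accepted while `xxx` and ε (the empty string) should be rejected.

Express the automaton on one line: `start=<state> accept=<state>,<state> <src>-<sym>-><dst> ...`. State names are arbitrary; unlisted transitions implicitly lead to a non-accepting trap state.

start=q0 accept=q1 q0-x->q0 q0-y->q1 q1-x->q1 q1-y->q2 q2-x->q2 q2-y->q3 q3-x->q3 q3-y->q0

Keep the running count of `y`s modulo 4: each `y` advances along the cycle q0 → q1 → q2 → q3 → q0 while other symbols loop. Accept at q1.
A 4-state machine:
        x   y  
>  q0   q0  q1 
 * q1   q1  q2 
   q2   q2  q3 
   q3   q3  q0 
(> = start, * = accepting)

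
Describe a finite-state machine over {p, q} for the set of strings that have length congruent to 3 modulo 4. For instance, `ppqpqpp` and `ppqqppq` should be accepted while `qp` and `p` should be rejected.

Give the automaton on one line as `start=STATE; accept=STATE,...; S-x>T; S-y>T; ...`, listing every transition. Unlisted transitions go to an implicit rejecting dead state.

start=s0; accept=s3; s0-p>s1; s0-q>s1; s1-p>s2; s1-q>s2; s2-p>s3; s2-q>s3; s3-p>s0; s3-q>s0

Only the length mod 4 matters, so use a 4-cycle: from any state, every input symbol moves to the next state, wrapping s3 back to s0. Mark s3 accepting.
4 states suffice.
        p   q  
>  s0   s1  s1 
   s1   s2  s2 
   s2   s3  s3 
 * s3   s0  s0 
(> = start, * = accepting)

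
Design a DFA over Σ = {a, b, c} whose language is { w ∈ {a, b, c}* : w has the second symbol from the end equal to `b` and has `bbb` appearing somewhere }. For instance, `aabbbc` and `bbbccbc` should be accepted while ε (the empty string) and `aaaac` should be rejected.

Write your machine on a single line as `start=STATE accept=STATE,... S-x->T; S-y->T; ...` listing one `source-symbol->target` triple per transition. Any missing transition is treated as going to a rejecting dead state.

Run two small machines in parallel and take their product. One (13 states) tracks the last 2 symbols read; the other (4 states) tracks whether and how much of `bbb` has been seen. Each combined state is a pair, one component from each; accept when both components accept. Equivalent product states are then merged.
        a   b   c  
>  q0   q0  q1  q0 
   q1   q0  q2  q0 
   q2   q0  q3  q0 
 * q3   q4  q3  q4 
 * q4   q5  q6  q5 
   q5   q5  q6  q5 
   q6   q4  q3  q4 
(> = start, * = accepting)

start=q0; accept=q3,q4; q0-a->q0; q0-b->q1; q0-c->q0; q1-a->q0; q1-b->q2; q1-c->q0; q2-a->q0; q2-b->q3; q2-c->q0; q3-a->q4; q3-b->q3; q3-c->q4; q4-a->q5; q4-b->q6; q4-c->q5; q5-a->q5; q5-b->q6; q5-c->q5; q6-a->q4; q6-b->q3; q6-c->q4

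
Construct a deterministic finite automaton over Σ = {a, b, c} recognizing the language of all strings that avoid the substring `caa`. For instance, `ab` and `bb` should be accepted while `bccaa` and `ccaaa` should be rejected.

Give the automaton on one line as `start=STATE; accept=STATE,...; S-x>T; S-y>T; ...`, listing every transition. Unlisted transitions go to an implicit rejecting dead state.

start=q0; accept=q0,q1,q2; q0-a>q0; q0-b>q0; q0-c>q1; q1-a>q2; q1-b>q0; q1-c>q1; q2-a>q3; q2-b>q0; q2-c>q1; q3-a>q3; q3-b>q3; q3-c>q3

Track partial matches of the forbidden pattern `caa`. State q3 is a dead state reached once `caa` has occurred; every other state accepts. q0 means no part of `caa` is currently matched.
A 4-state machine:
        a   b   c  
>* q0   q0  q0  q1 
 * q1   q2  q0  q1 
 * q2   q3  q0  q1 
   q3   q3  q3  q3 
(> = start, * = accepting)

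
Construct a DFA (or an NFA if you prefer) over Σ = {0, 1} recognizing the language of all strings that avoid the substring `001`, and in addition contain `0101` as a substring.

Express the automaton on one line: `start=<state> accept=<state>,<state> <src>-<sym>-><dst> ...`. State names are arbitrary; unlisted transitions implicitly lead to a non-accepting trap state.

Run two small machines in parallel and take their product. The first has 4 states tracking partial matches of the forbidden pattern `001`; the second has 5 states tracking whether and how much of `0101` has been seen. A product state is a pair (one from each), accepting exactly when both do.
A 13-state machine:
       0  1 
>  A   B  A 
   B   C  D 
   C   C  E 
   D   F  A 
   E   G  H 
   F   C  I 
   G   J  K 
   H   J  H 
 * I   L  I 
   J   J  E 
   K   K  K 
 * L   M  I 
 * M   M  K 
(> = start, * = accepting)

start=A accept=I,L,M A-0->B A-1->A B-0->C B-1->D C-0->C C-1->E D-0->F D-1->A E-0->G E-1->H F-0->C F-1->I G-0->J G-1->K H-0->J H-1->H I-0->L I-1->I J-0->J J-1->E K-0->K K-1->K L-0->M L-1->I M-0->M M-1->K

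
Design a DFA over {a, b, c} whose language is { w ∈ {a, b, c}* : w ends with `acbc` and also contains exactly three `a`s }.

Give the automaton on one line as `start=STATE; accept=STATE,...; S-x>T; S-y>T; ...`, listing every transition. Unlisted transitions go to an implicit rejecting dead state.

start=q0; accept=q7; q0-a>q1; q0-b>q0; q0-c>q0; q1-a>q2; q1-b>q1; q1-c>q1; q2-a>q3; q2-b>q2; q2-c>q2; q3-a>q4; q3-b>q4; q3-c>q5; q4-a>q4; q4-b>q4; q4-c>q4; q5-a>q4; q5-b>q6; q5-c>q4; q6-a>q4; q6-b>q4; q6-c>q7; q7-a>q4; q7-b>q4; q7-c>q4

Run two small machines in parallel and take their product. The first has 5 states tracking how much of the suffix `acbc` has currently been matched; the second has 5 states tracking the count of `a`s, saturating at 4. A product state is a pair (one from each), accepting exactly when both do. After merging equivalent states the machine shrinks.
8 states suffice.
        a   b   c  
>  q0   q1  q0  q0 
   q1   q2  q1  q1 
   q2   q3  q2  q2 
   q3   q4  q4  q5 
   q4   q4  q4  q4 
   q5   q4  q6  q4 
   q6   q4  q4  q7 
 * q7   q4  q4  q4 
(> = start, * = accepting)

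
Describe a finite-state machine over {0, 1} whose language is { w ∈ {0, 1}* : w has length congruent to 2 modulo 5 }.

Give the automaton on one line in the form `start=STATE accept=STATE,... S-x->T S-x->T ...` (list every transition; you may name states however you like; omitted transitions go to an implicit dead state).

start=q0 accept=q2 q0-0->q1 q0-1->q1 q1-0->q2 q1-1->q2 q2-0->q3 q2-1->q3 q3-0->q4 q3-1->q4 q4-0->q0 q4-1->q0

Only the length mod 5 matters, so use a 5-cycle: from any state, every input symbol moves to the next state, wrapping q4 back to q0. Mark q2 accepting.
With 5 states:
        0   1  
>  q0   q1  q1 
   q1   q2  q2 
 * q2   q3  q3 
   q3   q4  q4 
   q4   q0  q0 
(> = start, * = accepting)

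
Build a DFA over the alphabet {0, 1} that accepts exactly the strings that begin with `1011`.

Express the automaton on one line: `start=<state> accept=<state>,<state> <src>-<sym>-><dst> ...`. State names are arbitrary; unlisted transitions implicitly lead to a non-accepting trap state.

Check the first 4 symbols one by one: s0 through s3 record how many have matched `1011` so far; any wrong symbol goes to the dead state s5. After all 4 match we enter the accepting sink s4.
With 6 states:
        0   1  
>  s0   s5  s1 
   s1   s2  s5 
   s2   s5  s3 
   s3   s5  s4 
 * s4   s4  s4 
   s5   s5  s5 
(> = start, * = accepting)

start=s0 accept=s4 s0-0->s5 s0-1->s1 s1-0->s2 s1-1->s5 s2-0->s5 s2-1->s3 s3-0->s5 s3-1->s4 s4-0->s4 s4-1->s4 s5-0->s5 s5-1->s5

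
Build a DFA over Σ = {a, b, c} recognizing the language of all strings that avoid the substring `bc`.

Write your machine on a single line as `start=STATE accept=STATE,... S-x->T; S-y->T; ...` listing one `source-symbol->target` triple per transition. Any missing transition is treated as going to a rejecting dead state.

start=q0; accept=q0,q1; q0-a->q0; q0-b->q1; q0-c->q0; q1-a->q0; q1-b->q1; q1-c->q2; q2-a->q2; q2-b->q2; q2-c->q2

This is the complement of 'contains `bc`'. Use the same substring-matching states — q0 through q2 holding how much of `bc` has just been matched — but flip the accepting set: everything except the trap q2 accepts.
3 states suffice.
        a   b   c  
>* q0   q0  q1  q0 
 * q1   q0  q1  q2 
   q2   q2  q2  q2 
(> = start, * = accepting)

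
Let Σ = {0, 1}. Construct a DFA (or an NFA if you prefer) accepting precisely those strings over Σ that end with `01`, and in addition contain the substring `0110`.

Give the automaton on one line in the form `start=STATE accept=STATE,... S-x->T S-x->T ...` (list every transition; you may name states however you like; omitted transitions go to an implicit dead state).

start=q0 accept=q5 q0-0->q1 q0-1->q0 q1-0->q1 q1-1->q2 q2-0->q1 q2-1->q3 q3-0->q4 q3-1->q0 q4-0->q4 q4-1->q5 q5-0->q4 q5-1->q6 q6-0->q4 q6-1->q6

Handle the two conditions separately and then intersect. One (3 states) tracks how much of the suffix `01` has currently been matched; the other (5 states) tracks whether and how much of `0110` has been seen. Each combined state is a pair, one component from each; accept when both components accept.
With 7 states:
        0   1  
>  q0   q1  q0 
   q1   q1  q2 
   q2   q1  q3 
   q3   q4  q0 
   q4   q4  q5 
 * q5   q4  q6 
   q6   q4  q6 
(> = start, * = accepting)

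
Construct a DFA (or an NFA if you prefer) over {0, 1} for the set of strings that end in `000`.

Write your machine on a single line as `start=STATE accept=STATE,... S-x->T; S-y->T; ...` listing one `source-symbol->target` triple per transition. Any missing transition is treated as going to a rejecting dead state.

Remember how much of `000` the current input suffix matches. State A means no match yet; B means the last symbol is `0`; C means the last 2 symbols are `00`; D means the last 3 symbols are `000`. Only D accepts. On a mismatch, fall back to the longest proper suffix that is still a prefix of `000`.
4 states suffice.
       0  1 
>  A   B  A 
   B   C  A 
   C   D  A 
 * D   D  A 
(> = start, * = accepting)

start=A; accept=D; A-0->B; A-1->A; B-0->C; B-1->A; C-0->D; C-1->A; D-0->D; D-1->A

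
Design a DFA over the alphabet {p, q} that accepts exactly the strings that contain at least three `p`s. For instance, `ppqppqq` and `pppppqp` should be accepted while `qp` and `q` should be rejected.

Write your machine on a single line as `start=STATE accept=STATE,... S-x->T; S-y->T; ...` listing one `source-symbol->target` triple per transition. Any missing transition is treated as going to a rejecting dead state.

Only the number of `p`s matters, and only up to 4. Make a chain A → B → C → D → E advanced by each `p` (with E absorbing); every other symbol self-loops. The accepting set is {D, E}.
5 states suffice.
       p  q 
>  A   B  A 
   B   C  B 
   C   D  C 
 * D   E  D 
 * E   E  E 
(> = start, * = accepting)

start=A; accept=D,E; A-p->B; A-q->A; B-p->C; B-q->B; C-p->D; C-q->C; D-p->E; D-q->D; E-p->E; E-q->E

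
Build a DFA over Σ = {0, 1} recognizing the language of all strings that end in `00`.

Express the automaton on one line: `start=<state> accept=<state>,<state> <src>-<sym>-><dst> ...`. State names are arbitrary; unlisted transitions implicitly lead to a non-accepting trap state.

Let each state record the length of the longest suffix of the input read so far that is also a prefix of `00`. q1 means the last symbol is `0`; q2 means the last 2 symbols are `00`. Accept only at q2, where the string currently ends in `00`.
With 3 states:
        0   1  
>  q0   q1  q0 
   q1   q2  q0 
 * q2   q2  q0 
(> = start, * = accepting)

start=q0 accept=q2 q0-0->q1 q0-1->q0 q1-0->q2 q1-1->q0 q2-0->q2 q2-1->q0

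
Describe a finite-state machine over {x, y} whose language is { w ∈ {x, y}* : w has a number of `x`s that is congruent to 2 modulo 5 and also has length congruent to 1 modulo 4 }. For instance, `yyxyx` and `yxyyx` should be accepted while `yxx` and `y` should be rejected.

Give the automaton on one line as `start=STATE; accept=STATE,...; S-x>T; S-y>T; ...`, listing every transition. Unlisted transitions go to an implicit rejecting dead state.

Build one automaton per condition and run them in lockstep. One (5 states) tracks the count of `x`s modulo 5; the other (4 states) tracks the input length modulo 4. Each combined state is a pair, one component from each; accept when both components accept.
          x    y  
>  s0     s1   s2 
   s1     s3   s4 
   s2     s4   s5 
   s3     s6   s7 
   s4     s7   s8 
   s5     s8   s9 
   s6    s10  s11 
   s7    s11  s12 
   s8    s12  s13 
   s9    s13   s0 
   s10    s2  s14 
   s11   s14  s15 
   s12   s15  s16 
   s13   s16   s1 
   s14    s5  s17 
   s15   s17  s18 
 * s16   s18   s3 
   s17    s9  s19 
   s18   s19   s6 
   s19    s0  s10 
(> = start, * = accepting)

start=s0; accept=s16; s0-x>s1; s0-y>s2; s1-x>s3; s1-y>s4; s2-x>s4; s2-y>s5; s3-x>s6; s3-y>s7; s4-x>s7; s4-y>s8; s5-x>s8; s5-y>s9; s6-x>s10; s6-y>s11; s7-x>s11; s7-y>s12; s8-x>s12; s8-y>s13; s9-x>s13; s9-y>s0; s10-x>s2; s10-y>s14; s11-x>s14; s11-y>s15; s12-x>s15; s12-y>s16; s13-x>s16; s13-y>s1; s14-x>s5; s14-y>s17; s15-x>s17; s15-y>s18; s16-x>s18; s16-y>s3; s17-x>s9; s17-y>s19; s18-x>s19; s18-y>s6; s19-x>s0; s19-y>s10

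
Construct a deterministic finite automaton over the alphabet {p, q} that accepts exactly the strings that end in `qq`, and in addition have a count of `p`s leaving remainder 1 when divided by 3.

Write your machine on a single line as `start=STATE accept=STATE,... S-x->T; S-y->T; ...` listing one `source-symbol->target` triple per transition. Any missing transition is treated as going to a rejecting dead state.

Build one automaton per condition and run them in lockstep. One (3 states) tracks how much of the suffix `qq` has currently been matched; the other (3 states) tracks the count of `p`s modulo 3. Each combined state is a pair, one component from each; accept when both components accept. After merging equivalent states the machine shrinks.
With 5 states:
        p   q  
>  s0   s1  s0 
   s1   s2  s3 
   s2   s0  s2 
   s3   s2  s4 
 * s4   s2  s4 
(> = start, * = accepting)

start=s0; accept=s4; s0-p->s1; s0-q->s0; s1-p->s2; s1-q->s3; s2-p->s0; s2-q->s2; s3-p->s2; s3-q->s4; s4-p->s2; s4-q->s4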